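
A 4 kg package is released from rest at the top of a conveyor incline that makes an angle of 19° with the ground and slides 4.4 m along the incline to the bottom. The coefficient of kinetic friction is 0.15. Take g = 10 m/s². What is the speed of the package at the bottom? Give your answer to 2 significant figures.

The weight component along the incline is mg sin 19° = 13.023 N and the normal force is N = mg cos 19° = 37.821 N.
Friction up the slope is f = μN = 0.15 × 37.821 = 5.673 N, so the net downslope force is 13.023 − 5.673 = 7.350 N and a = 7.350 / 4 = 1.8375 m/s².
Starting from rest over a distance of 4.4 m, v² = 2aL = 2 × 1.8375 × 4.4 = 16.1700, so v = 4.0212 m/s.

4.0 m/s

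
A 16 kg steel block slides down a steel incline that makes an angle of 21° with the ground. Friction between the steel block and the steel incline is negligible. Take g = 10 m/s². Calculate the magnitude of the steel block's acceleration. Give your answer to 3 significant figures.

3.58 m/s²

Resolving the weight along the incline: the component pulling the steel block down the slope is mg sin 21° = 16 × 10 × 0.3584 = 57.344 N, and the normal force is N = mg cos 21° = 16 × 10 × 0.9336 = 149.376 N.
With no friction the net force along the incline is 57.344 N, so a = g sin 21° = 57.344 / 16 = 3.5840 m/s².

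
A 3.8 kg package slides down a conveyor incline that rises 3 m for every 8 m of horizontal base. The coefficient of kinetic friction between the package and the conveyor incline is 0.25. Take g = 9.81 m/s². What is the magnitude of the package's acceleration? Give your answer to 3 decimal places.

1.148 m/s²

Resolving the weight along the incline: the component pulling the package down the slope is mg sin 20.56° = 3.8 × 9.81 × 0.3511 = 13.088 N, and the normal force is N = mg cos 20.56° = 3.8 × 9.81 × 0.9363 = 34.903 N.
Kinetic friction acts up the slope with magnitude f = μN = 0.25 × 34.903 = 8.726 N.
Net force along the incline is 13.088 − 8.726 = 4.362 N, so a = 4.362 / 3.8 = 1.1479 m/s².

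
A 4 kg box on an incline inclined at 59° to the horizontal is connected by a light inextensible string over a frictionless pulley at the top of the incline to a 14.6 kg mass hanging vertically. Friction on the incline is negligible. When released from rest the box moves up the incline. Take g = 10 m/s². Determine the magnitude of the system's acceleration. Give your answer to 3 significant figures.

6.01 m/s²

For the box on the incline: the weight component along the slope is m₁g sin 59° = 4 × 10 × 0.8572 = 34.288 N and the normal force is N = m₁g cos 59° = 20.602 N.
Newton's second law for the box (up-slope positive): T − 34.288 = 4 a. For the hanging mass (downward positive): 14.6 × 10 − T = 14.6 a.
Adding the two equations eliminates T: 111.712 = 18.6 a, so a = 6.0060 m/s².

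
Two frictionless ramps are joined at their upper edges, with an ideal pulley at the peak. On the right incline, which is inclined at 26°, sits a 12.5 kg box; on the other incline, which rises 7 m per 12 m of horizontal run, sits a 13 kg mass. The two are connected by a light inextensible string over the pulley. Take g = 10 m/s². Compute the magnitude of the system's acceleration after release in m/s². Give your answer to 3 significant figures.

0.420 m/s²

Resolve each weight along its own incline: the 12.5 kg mass has component 12.5 × 10 × sin 26° = 54.796 N down its slope, and the 13 kg mass has 13 × 10 × sin 30.26° = 65.503 N down its slope.
The 13 kg side's 65.503 N exceeds the other side's 54.796 N, so that mass slides down and the 12.5 kg mass slides up. Taking that direction as positive, Newton's second law for the whole system gives 65.503 − 54.796 = (12.5 + 13) a, so a = 10.707 / 25.5 = 0.4199 m/s².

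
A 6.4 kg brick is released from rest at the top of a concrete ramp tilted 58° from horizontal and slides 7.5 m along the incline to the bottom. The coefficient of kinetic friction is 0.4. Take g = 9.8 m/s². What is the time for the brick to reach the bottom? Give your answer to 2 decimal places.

1.55 s

The weight component along the incline is mg sin 58° = 53.190 N and the normal force is N = mg cos 58° = 33.237 N.
Friction up the slope is f = μN = 0.4 × 33.237 = 13.295 N, so the net downslope force is 53.190 − 13.295 = 39.895 N and a = 39.895 / 6.4 = 6.2336 m/s².
Starting from rest, L = ½at², so t = √(2L/a) = √(2 × 7.5 / 6.2336) = 1.5512 s.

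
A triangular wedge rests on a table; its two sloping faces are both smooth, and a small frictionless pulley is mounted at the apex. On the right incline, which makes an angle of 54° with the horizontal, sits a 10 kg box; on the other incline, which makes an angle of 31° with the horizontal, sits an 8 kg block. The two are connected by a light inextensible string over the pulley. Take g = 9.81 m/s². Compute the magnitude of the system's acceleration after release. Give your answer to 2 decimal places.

Resolve each weight along its own incline: the 10 kg mass has component 10 × 9.81 × sin 54° = 79.365 N down its slope, and the 8 kg mass has 8 × 9.81 × sin 31° = 40.420 N down its slope.
The 10 kg side's 79.365 N exceeds the other side's 40.420 N, so that mass slides down and the 8 kg mass slides up. Taking that direction as positive, Newton's second law for the whole system gives 79.365 − 40.420 = (10 + 8) a, so a = 38.945 / 18 = 2.1636 m/s².

2.16 m/s²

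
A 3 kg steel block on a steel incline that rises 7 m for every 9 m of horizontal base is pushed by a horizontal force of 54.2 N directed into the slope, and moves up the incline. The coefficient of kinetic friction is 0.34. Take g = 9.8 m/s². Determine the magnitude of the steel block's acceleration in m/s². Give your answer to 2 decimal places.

1.84 m/s²

The horizontal push has components F cos 37.87° = 54.2 × 0.7894 = 42.785 N up the incline and F sin 37.87° = 54.2 × 0.6139 = 33.273 N pressing into the surface.
The normal force is therefore N = mg cos 37.87° + F sin 37.87° = 23.208 + 33.273 = 56.481 N, and kinetic friction down the slope is μN = 0.34 × 56.481 = 19.204 N.
Along the incline: F cos 37.87° − mg sin 37.87° − μN = ma, so 42.785 − 18.049 − 19.204 = 3 a, giving a = 1.8440 m/s².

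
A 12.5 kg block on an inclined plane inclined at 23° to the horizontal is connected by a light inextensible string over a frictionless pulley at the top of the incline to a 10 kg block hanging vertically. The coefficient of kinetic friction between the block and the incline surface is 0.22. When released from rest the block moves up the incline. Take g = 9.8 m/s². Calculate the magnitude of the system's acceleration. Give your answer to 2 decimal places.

1.13 m/s²

For the block on the incline: the weight component along the slope is m₁g sin 23° = 12.5 × 9.8 × 0.3907 = 47.861 N and the normal force is N = m₁g cos 23° = 112.762 N.
Kinetic friction opposes the block's motion up the incline: f = μN = 0.22 × 112.762 = 24.808 N acting down the slope.
Newton's second law for the block (up-slope positive): T − 47.861 − 24.808 = 12.5 a. For the hanging block (downward positive): 10 × 9.8 − T = 10 a.
Adding the two equations eliminates T: 25.331 = 22.5 a, so a = 1.1258 m/s².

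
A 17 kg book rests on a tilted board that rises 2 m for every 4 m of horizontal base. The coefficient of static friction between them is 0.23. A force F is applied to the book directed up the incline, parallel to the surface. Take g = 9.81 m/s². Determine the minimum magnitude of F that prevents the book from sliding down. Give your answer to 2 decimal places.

The normal force is N = mg cos 26.57° = 149.164 N. With F at its minimum the book is on the verge of sliding down, so static friction is at its maximum μ_s N = 0.23 × 149.164 = 34.308 N and acts up the slope.
Equilibrium along the incline: F + μ_s N = mg sin 26.57°, so F = 74.582 − 34.308 = 40.274 N.

40.27 N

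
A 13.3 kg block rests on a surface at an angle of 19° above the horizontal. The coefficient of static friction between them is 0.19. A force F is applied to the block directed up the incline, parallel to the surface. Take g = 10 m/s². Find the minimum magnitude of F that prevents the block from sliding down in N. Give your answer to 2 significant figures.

19 N

The normal force is N = mg cos 19° = 125.754 N. With F at its minimum the block is on the verge of sliding down, so static friction is at its maximum μ_s N = 0.19 × 125.754 = 23.893 N and acts up the slope.
Equilibrium along the incline: F + μ_s N = mg sin 19°, so F = 43.301 − 23.893 = 19.408 N.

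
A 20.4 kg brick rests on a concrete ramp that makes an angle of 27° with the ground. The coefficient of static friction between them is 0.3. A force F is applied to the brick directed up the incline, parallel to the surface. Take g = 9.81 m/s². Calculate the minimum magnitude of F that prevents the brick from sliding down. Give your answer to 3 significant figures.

The normal force is N = mg cos 27° = 178.312 N. With F at its minimum the brick is on the verge of sliding down, so static friction is at its maximum μ_s N = 0.3 × 178.312 = 53.494 N and acts up the slope.
Equilibrium along the incline: F + μ_s N = mg sin 27°, so F = 90.854 − 53.494 = 37.360 N.

37.4 N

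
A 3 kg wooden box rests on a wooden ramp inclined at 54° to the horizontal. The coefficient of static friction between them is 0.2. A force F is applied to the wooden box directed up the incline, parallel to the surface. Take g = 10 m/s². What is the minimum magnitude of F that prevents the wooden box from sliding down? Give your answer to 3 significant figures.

The normal force is N = mg cos 54° = 17.634 N. With F at its minimum the wooden box is on the verge of sliding down, so static friction is at its maximum μ_s N = 0.2 × 17.634 = 3.527 N and acts up the slope.
Equilibrium along the incline: F + μ_s N = mg sin 54°, so F = 24.271 − 3.527 = 20.744 N.

20.7 N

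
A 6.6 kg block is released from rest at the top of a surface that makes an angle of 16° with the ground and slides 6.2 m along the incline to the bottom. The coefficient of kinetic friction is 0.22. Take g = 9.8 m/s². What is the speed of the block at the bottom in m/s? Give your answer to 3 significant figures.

2.79 m/s

The weight component along the incline is mg sin 16° = 17.828 N and the normal force is N = mg cos 16° = 62.174 N.
Friction up the slope is f = μN = 0.22 × 62.174 = 13.678 N, so the net downslope force is 17.828 − 13.678 = 4.150 N and a = 4.150 / 6.6 = 0.6288 m/s².
Starting from rest over a distance of 6.2 m, v² = 2aL = 2 × 0.6288 × 6.2 = 7.7971, so v = 2.7923 m/s.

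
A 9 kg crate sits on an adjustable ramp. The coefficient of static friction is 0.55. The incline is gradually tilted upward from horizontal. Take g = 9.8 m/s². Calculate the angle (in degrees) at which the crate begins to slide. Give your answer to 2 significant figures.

29°

At the threshold of sliding, static friction is at its maximum μ_s N and exactly balances the weight component along the incline: mg sin θ = μ_s mg cos θ.
Hence tan θ = μ_s = 0.55, so θ = arctan(0.55) = 28.8108°.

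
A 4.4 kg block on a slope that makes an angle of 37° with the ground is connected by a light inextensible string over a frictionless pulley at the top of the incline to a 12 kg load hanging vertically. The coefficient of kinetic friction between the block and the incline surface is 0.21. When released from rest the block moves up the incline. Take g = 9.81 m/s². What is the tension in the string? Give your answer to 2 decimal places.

55.89 N

For the block on the incline: the weight component along the slope is m₁g sin 37° = 4.4 × 9.81 × 0.6018 = 25.976 N and the normal force is N = m₁g cos 37° = 34.472 N.
Kinetic friction opposes the block's motion up the incline: f = μN = 0.21 × 34.472 = 7.239 N acting down the slope.
Newton's second law for the block (up-slope positive): T − 25.976 − 7.239 = 4.4 a. For the hanging load (downward positive): 12 × 9.81 − T = 12 a.
Adding the two equations eliminates T: 84.505 = 16.4 a, so a = 5.1527 m/s².
Then from the hanging load's equation, T = 12 × (9.81 − 5.1527) = 55.888 N.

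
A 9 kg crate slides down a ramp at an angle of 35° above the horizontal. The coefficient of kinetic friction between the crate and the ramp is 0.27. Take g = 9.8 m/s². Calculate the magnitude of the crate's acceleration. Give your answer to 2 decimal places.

3.45 m/s²

Resolving the weight along the incline: the component pulling the crate down the slope is mg sin 35° = 9 × 9.8 × 0.5736 = 50.592 N, and the normal force is N = mg cos 35° = 9 × 9.8 × 0.8192 = 72.253 N.
Kinetic friction acts up the slope with magnitude f = μN = 0.27 × 72.253 = 19.508 N.
Net force along the incline is 50.592 − 19.508 = 31.084 N, so a = 31.084 / 9 = 3.4538 m/s².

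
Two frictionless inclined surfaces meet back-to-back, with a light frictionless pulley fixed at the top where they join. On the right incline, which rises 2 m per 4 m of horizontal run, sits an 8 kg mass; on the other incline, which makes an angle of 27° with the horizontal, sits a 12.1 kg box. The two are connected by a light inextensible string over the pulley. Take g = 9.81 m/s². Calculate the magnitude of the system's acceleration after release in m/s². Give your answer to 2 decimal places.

0.93 m/s²

Resolve each weight along its own incline: the 8 kg mass has component 8 × 9.81 × sin 26.57° = 35.097 N down its slope, and the 12.1 kg mass has 12.1 × 9.81 × sin 27° = 53.889 N down its slope.
The 12.1 kg side's 53.889 N exceeds the other side's 35.097 N, so that mass slides down and the 8 kg mass slides up. Taking that direction as positive, Newton's second law for the whole system gives 53.889 − 35.097 = (8 + 12.1) a, so a = 18.792 / 20.1 = 0.9349 m/s².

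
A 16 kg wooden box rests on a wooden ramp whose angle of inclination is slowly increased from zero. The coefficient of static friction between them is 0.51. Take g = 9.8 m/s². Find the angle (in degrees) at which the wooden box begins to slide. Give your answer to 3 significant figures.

27.0°

At the threshold of sliding, static friction is at its maximum μ_s N and exactly balances the weight component along the incline: mg sin θ = μ_s mg cos θ.
Hence tan θ = μ_s = 0.51, so θ = arctan(0.51) = 27.0216°.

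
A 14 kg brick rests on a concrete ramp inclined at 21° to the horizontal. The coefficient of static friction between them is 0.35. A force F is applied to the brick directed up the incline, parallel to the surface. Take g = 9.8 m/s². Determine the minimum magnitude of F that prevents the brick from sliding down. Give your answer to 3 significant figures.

The normal force is N = mg cos 21° = 128.087 N. With F at its minimum the brick is on the verge of sliding down, so static friction is at its maximum μ_s N = 0.35 × 128.087 = 44.830 N and acts up the slope.
Equilibrium along the incline: F + μ_s N = mg sin 21°, so F = 49.168 − 44.830 = 4.338 N.

4.34 N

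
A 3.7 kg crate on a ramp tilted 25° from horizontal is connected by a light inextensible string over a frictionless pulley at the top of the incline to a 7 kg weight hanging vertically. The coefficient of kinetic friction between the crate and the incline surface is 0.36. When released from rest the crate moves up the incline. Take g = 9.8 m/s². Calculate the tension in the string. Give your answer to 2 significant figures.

41 N

For the crate on the incline: the weight component along the slope is m₁g sin 25° = 3.7 × 9.8 × 0.4226 = 15.323 N and the normal force is N = m₁g cos 25° = 32.863 N.
Kinetic friction opposes the crate's motion up the incline: f = μN = 0.36 × 32.863 = 11.831 N acting down the slope.
Newton's second law for the crate (up-slope positive): T − 15.323 − 11.831 = 3.7 a. For the hanging weight (downward positive): 7 × 9.8 − T = 7 a.
Adding the two equations eliminates T: 41.446 = 10.7 a, so a = 3.8735 m/s².
Then from the hanging weight's equation, T = 7 × (9.8 − 3.8735) = 41.486 N.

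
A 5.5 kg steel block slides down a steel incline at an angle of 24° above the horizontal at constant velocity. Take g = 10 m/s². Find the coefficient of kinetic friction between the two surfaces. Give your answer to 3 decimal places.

0.445

At constant velocity the net force along the incline is zero: mg sin 24° = μ mg cos 24°.
So μ = tan 24° = 0.4067 / 0.9135 = 0.4452.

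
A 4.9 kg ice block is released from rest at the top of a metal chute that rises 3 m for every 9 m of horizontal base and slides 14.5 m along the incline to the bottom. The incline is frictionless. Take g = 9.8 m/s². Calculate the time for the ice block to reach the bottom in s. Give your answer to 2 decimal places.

The weight component along the incline is mg sin 18.43° = 15.185 N and the normal force is N = mg cos 18.43° = 45.556 N.
With no friction, a = g sin 18.43° = 3.0990 m/s².
Starting from rest, L = ½at², so t = √(2L/a) = √(2 × 14.5 / 3.0990) = 3.0591 s.

3.06 s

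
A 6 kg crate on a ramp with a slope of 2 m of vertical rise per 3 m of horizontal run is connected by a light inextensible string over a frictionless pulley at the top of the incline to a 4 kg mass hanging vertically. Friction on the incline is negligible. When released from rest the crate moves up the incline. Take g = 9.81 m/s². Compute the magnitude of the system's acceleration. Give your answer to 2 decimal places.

For the crate on the incline: the weight component along the slope is m₁g sin 33.69° = 6 × 9.81 × 0.5547 = 32.650 N and the normal force is N = m₁g cos 33.69° = 48.974 N.
Newton's second law for the crate (up-slope positive): T − 32.650 = 6 a. For the hanging mass (downward positive): 4 × 9.81 − T = 4 a.
Adding the two equations eliminates T: 6.590 = 10 a, so a = 0.6590 m/s².

0.66 m/s²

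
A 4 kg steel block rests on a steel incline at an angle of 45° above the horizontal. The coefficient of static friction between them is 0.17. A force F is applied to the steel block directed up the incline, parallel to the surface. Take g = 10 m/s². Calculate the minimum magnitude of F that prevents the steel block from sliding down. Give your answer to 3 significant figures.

The normal force is N = mg cos 45° = 28.284 N. With F at its minimum the steel block is on the verge of sliding down, so static friction is at its maximum μ_s N = 0.17 × 28.284 = 4.808 N and acts up the slope.
Equilibrium along the incline: F + μ_s N = mg sin 45°, so F = 28.284 − 4.808 = 23.476 N.

23.5 N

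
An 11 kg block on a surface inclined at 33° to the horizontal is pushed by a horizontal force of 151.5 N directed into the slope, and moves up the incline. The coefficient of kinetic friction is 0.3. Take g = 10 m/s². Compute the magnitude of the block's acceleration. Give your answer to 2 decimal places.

The horizontal push has components F cos 33° = 151.5 × 0.8387 = 127.063 N up the incline and F sin 33° = 151.5 × 0.5446 = 82.507 N pressing into the surface.
The normal force is therefore N = mg cos 33° + F sin 33° = 92.257 + 82.507 = 174.764 N, and kinetic friction down the slope is μN = 0.3 × 174.764 = 52.429 N.
Along the incline: F cos 33° − mg sin 33° − μN = ma, so 127.063 − 59.906 − 52.429 = 11 a, giving a = 1.3389 m/s².

1.34 m/s²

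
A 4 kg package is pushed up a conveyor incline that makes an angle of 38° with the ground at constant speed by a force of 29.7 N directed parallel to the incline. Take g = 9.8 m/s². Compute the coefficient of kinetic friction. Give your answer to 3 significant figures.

0.180

At constant speed ΣF = 0 along the incline. The applied 29.7 N acts up the slope; the weight component mg sin 38° = 24.134 N and kinetic friction μN both act down the slope.
So 29.7 = 24.134 + μ × 30.890, giving μ = (29.7 − 24.134) / 30.890 = 0.1802.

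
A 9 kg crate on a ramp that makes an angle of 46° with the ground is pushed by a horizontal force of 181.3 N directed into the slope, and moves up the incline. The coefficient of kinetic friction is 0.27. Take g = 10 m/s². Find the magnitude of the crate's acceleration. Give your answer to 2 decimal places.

1.01 m/s²

The horizontal push has components F cos 46° = 181.3 × 0.6947 = 125.949 N up the incline and F sin 46° = 181.3 × 0.7193 = 130.409 N pressing into the surface.
The normal force is therefore N = mg cos 46° + F sin 46° = 62.523 + 130.409 = 192.932 N, and kinetic friction down the slope is μN = 0.27 × 192.932 = 52.092 N.
Along the incline: F cos 46° − mg sin 46° − μN = ma, so 125.949 − 64.737 − 52.092 = 9 a, giving a = 1.0133 m/s².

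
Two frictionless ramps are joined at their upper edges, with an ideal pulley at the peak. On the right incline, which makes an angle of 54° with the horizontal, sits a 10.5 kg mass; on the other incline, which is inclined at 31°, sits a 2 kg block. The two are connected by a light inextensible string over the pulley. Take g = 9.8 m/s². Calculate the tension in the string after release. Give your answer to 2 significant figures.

22 N

Resolve each weight along its own incline: the 10.5 kg mass has component 10.5 × 9.8 × sin 54° = 83.248 N down its slope, and the 2 kg mass has 2 × 9.8 × sin 31° = 10.095 N down its slope.
The 10.5 kg side's 83.248 N exceeds the other side's 10.095 N, so that mass slides down and the 2 kg mass slides up. Taking that direction as positive, Newton's second law for the whole system gives 83.248 − 10.095 = (10.5 + 2) a, so a = 73.153 / 12.5 = 5.8522 m/s².
For the 2 kg mass (up-slope positive): T − 10.095 = 2 × 5.8522, so T = 21.799 N.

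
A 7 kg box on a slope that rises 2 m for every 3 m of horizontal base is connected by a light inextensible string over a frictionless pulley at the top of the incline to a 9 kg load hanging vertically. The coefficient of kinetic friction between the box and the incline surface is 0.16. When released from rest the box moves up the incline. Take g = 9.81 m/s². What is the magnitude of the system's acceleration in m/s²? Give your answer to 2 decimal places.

2.57 m/s²

For the box on the incline: the weight component along the slope is m₁g sin 33.69° = 7 × 9.81 × 0.5547 = 38.091 N and the normal force is N = m₁g cos 33.69° = 57.137 N.
Kinetic friction opposes the box's motion up the incline: f = μN = 0.16 × 57.137 = 9.142 N acting down the slope.
Newton's second law for the box (up-slope positive): T − 38.091 − 9.142 = 7 a. For the hanging load (downward positive): 9 × 9.81 − T = 9 a.
Adding the two equations eliminates T: 41.057 = 16 a, so a = 2.5661 m/s².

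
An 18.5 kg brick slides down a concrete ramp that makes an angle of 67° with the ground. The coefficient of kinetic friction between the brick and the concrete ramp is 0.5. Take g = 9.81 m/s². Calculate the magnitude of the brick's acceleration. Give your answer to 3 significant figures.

Resolving the weight along the incline: the component pulling the brick down the slope is mg sin 67° = 18.5 × 9.81 × 0.9205 = 167.057 N, and the normal force is N = mg cos 67° = 18.5 × 9.81 × 0.3907 = 70.906 N.
Kinetic friction acts up the slope with magnitude f = μN = 0.5 × 70.906 = 35.453 N.
Net force along the incline is 167.057 − 35.453 = 131.604 N, so a = 131.604 / 18.5 = 7.1137 m/s².

7.11 m/s²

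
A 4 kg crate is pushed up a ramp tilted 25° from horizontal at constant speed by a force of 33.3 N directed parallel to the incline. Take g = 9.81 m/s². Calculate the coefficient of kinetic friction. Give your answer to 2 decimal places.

0.47

At constant speed ΣF = 0 along the incline. The applied 33.3 N acts up the slope; the weight component mg sin 25° = 16.584 N and kinetic friction μN both act down the slope.
So 33.3 = 16.584 + μ × 35.564, giving μ = (33.3 − 16.584) / 35.564 = 0.4700.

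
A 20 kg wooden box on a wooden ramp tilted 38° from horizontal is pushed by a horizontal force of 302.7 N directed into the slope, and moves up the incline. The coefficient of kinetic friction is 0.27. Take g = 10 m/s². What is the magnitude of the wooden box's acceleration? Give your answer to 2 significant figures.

1.1 m/s²

The horizontal push has components F cos 38° = 302.7 × 0.7880 = 238.528 N up the incline and F sin 38° = 302.7 × 0.6157 = 186.372 N pressing into the surface.
The normal force is therefore N = mg cos 38° + F sin 38° = 157.600 + 186.372 = 343.972 N, and kinetic friction down the slope is μN = 0.27 × 343.972 = 92.872 N.
Along the incline: F cos 38° − mg sin 38° − μN = ma, so 238.528 − 123.140 − 92.872 = 20 a, giving a = 1.1258 m/s².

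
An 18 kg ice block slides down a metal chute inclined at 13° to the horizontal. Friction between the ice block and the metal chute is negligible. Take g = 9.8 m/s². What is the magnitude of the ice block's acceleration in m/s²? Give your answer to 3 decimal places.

2.205 m/s²

Resolving the weight along the incline: the component pulling the ice block down the slope is mg sin 13° = 18 × 9.8 × 0.2250 = 39.690 N, and the normal force is N = mg cos 13° = 18 × 9.8 × 0.9744 = 171.884 N.
With no friction the net force along the incline is 39.690 N, so a = g sin 13° = 39.690 / 18 = 2.2050 m/s².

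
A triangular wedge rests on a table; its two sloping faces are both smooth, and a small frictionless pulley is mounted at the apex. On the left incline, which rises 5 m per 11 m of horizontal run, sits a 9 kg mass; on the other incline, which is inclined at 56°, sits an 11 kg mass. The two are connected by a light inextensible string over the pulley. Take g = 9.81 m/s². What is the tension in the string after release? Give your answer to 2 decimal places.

Resolve each weight along its own incline: the 9 kg mass has component 9 × 9.81 × sin 24.44° = 36.535 N down its slope, and the 11 kg mass has 11 × 9.81 × sin 56° = 89.461 N down its slope.
The 11 kg side's 89.461 N exceeds the other side's 36.535 N, so that mass slides down and the 9 kg mass slides up. Taking that direction as positive, Newton's second law for the whole system gives 89.461 − 36.535 = (9 + 11) a, so a = 52.926 / 20 = 2.6463 m/s².
For the 9 kg mass (up-slope positive): T − 36.535 = 9 × 2.6463, so T = 60.352 N.

60.35 N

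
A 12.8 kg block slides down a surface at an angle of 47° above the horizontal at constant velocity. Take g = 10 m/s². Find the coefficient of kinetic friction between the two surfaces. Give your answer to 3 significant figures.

1.07

At constant velocity the net force along the incline is zero: mg sin 47° = μ mg cos 47°.
So μ = tan 47° = 0.7314 / 0.6820 = 1.0724.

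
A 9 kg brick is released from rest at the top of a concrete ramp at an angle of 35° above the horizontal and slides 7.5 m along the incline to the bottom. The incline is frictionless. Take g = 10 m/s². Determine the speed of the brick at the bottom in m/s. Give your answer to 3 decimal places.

9.276 m/s

The weight component along the incline is mg sin 35° = 51.622 N and the normal force is N = mg cos 35° = 73.724 N.
With no friction, a = g sin 35° = 5.7358 m/s².
Starting from rest over a distance of 7.5 m, v² = 2aL = 2 × 5.7358 × 7.5 = 86.0370, so v = 9.2756 m/s.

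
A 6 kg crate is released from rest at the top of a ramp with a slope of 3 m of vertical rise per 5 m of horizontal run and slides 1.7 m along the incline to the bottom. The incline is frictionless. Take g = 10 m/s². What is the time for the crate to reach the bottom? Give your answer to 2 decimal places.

0.81 s

The weight component along the incline is mg sin 30.96° = 30.870 N and the normal force is N = mg cos 30.96° = 51.450 N.
With no friction, a = g sin 30.96° = 5.1450 m/s².
Starting from rest, L = ½at², so t = √(2L/a) = √(2 × 1.7 / 5.1450) = 0.8129 s.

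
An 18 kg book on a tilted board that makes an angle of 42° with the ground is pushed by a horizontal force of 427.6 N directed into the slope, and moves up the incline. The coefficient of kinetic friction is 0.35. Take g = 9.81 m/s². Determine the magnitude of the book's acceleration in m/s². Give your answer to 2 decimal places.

2.97 m/s²

The horizontal push has components F cos 42° = 427.6 × 0.7431 = 317.750 N up the incline and F sin 42° = 427.6 × 0.6691 = 286.107 N pressing into the surface.
The normal force is therefore N = mg cos 42° + F sin 42° = 131.217 + 286.107 = 417.324 N, and kinetic friction down the slope is μN = 0.35 × 417.324 = 146.063 N.
Along the incline: F cos 42° − mg sin 42° − μN = ma, so 317.750 − 118.150 − 146.063 = 18 a, giving a = 2.9743 m/s².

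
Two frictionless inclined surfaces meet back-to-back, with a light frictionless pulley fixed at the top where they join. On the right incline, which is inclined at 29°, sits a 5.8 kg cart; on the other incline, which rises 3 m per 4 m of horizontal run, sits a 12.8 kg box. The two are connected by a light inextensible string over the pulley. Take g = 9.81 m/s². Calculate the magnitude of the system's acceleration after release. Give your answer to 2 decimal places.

2.57 m/s²

Resolve each weight along its own incline: the 5.8 kg mass has component 5.8 × 9.81 × sin 29° = 27.585 N down its slope, and the 12.8 kg mass has 12.8 × 9.81 × sin 36.87° = 75.341 N down its slope.
The 12.8 kg side's 75.341 N exceeds the other side's 27.585 N, so that mass slides down and the 5.8 kg mass slides up. Taking that direction as positive, Newton's second law for the whole system gives 75.341 − 27.585 = (5.8 + 12.8) a, so a = 47.756 / 18.6 = 2.5675 m/s².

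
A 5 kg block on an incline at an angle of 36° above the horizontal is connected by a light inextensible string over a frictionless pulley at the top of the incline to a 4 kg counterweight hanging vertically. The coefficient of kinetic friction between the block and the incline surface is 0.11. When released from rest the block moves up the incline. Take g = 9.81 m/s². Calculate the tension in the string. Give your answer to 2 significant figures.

37 N

For the block on the incline: the weight component along the slope is m₁g sin 36° = 5 × 9.81 × 0.5878 = 28.832 N and the normal force is N = m₁g cos 36° = 39.682 N.
Kinetic friction opposes the block's motion up the incline: f = μN = 0.11 × 39.682 = 4.365 N acting down the slope.
Newton's second law for the block (up-slope positive): T − 28.832 − 4.365 = 5 a. For the hanging counterweight (downward positive): 4 × 9.81 − T = 4 a.
Adding the two equations eliminates T: 6.043 = 9 a, so a = 0.6714 m/s².
Then from the hanging counterweight's equation, T = 4 × (9.81 − 0.6714) = 36.554 N.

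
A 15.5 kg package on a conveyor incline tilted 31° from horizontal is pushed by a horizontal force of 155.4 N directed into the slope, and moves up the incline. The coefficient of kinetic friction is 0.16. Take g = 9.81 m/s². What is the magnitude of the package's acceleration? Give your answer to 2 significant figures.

1.4 m/s²

The horizontal push has components F cos 31° = 155.4 × 0.8572 = 133.209 N up the incline and F sin 31° = 155.4 × 0.5150 = 80.031 N pressing into the surface.
The normal force is therefore N = mg cos 31° + F sin 31° = 130.342 + 80.031 = 210.373 N, and kinetic friction down the slope is μN = 0.16 × 210.373 = 33.660 N.
Along the incline: F cos 31° − mg sin 31° − μN = ma, so 133.209 − 78.308 − 33.660 = 15.5 a, giving a = 1.3704 m/s².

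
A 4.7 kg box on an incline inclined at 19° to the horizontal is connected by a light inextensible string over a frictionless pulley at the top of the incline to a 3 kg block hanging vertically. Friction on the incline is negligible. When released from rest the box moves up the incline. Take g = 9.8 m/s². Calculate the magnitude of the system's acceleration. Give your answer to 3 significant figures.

1.87 m/s²

For the box on the incline: the weight component along the slope is m₁g sin 19° = 4.7 × 9.8 × 0.3256 = 14.997 N and the normal force is N = m₁g cos 19° = 43.551 N.
Newton's second law for the box (up-slope positive): T − 14.997 = 4.7 a. For the hanging block (downward positive): 3 × 9.8 − T = 3 a.
Adding the two equations eliminates T: 14.403 = 7.7 a, so a = 1.8705 m/s².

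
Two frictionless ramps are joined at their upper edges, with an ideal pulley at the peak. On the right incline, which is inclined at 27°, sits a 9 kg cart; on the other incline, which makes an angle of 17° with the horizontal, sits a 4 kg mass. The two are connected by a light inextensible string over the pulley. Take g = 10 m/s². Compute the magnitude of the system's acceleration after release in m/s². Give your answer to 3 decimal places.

Resolve each weight along its own incline: the 9 kg mass has component 9 × 10 × sin 27° = 40.859 N down its slope, and the 4 kg mass has 4 × 10 × sin 17° = 11.695 N down its slope.
The 9 kg side's 40.859 N exceeds the other side's 11.695 N, so that mass slides down and the 4 kg mass slides up. Taking that direction as positive, Newton's second law for the whole system gives 40.859 − 11.695 = (9 + 4) a, so a = 29.164 / 13 = 2.2434 m/s².

2.243 m/s²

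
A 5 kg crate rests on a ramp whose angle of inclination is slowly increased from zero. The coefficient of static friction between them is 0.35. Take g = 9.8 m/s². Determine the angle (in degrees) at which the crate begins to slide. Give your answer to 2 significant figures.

At the threshold of sliding, static friction is at its maximum μ_s N and exactly balances the weight component along the incline: mg sin θ = μ_s mg cos θ.
Hence tan θ = μ_s = 0.35, so θ = arctan(0.35) = 19.2900°.

19°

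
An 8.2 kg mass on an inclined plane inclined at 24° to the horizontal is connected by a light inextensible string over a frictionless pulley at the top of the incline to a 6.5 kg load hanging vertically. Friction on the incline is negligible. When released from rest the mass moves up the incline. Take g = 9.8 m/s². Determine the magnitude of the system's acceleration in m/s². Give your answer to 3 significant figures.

For the mass on the incline: the weight component along the slope is m₁g sin 24° = 8.2 × 9.8 × 0.4067 = 32.682 N and the normal force is N = m₁g cos 24° = 73.413 N.
Newton's second law for the mass (up-slope positive): T − 32.682 = 8.2 a. For the hanging load (downward positive): 6.5 × 9.8 − T = 6.5 a.
Adding the two equations eliminates T: 31.018 = 14.7 a, so a = 2.1101 m/s².

2.11 m/s²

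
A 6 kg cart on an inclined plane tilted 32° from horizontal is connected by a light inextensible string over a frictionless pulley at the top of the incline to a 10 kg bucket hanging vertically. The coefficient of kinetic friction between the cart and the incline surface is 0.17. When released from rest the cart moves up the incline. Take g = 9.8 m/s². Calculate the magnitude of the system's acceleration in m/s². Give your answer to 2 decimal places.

3.65 m/s²

For the cart on the incline: the weight component along the slope is m₁g sin 32° = 6 × 9.8 × 0.5299 = 31.158 N and the normal force is N = m₁g cos 32° = 49.865 N.
Kinetic friction opposes the cart's motion up the incline: f = μN = 0.17 × 49.865 = 8.477 N acting down the slope.
Newton's second law for the cart (up-slope positive): T − 31.158 − 8.477 = 6 a. For the hanging bucket (downward positive): 10 × 9.8 − T = 10 a.
Adding the two equations eliminates T: 58.365 = 16 a, so a = 3.6478 m/s².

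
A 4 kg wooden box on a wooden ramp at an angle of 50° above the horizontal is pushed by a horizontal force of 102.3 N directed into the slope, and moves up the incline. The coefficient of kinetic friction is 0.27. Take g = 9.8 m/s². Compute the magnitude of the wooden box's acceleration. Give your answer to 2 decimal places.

1.94 m/s²

The horizontal push has components F cos 50° = 102.3 × 0.6428 = 65.758 N up the incline and F sin 50° = 102.3 × 0.7660 = 78.362 N pressing into the surface.
The normal force is therefore N = mg cos 50° + F sin 50° = 25.198 + 78.362 = 103.560 N, and kinetic friction down the slope is μN = 0.27 × 103.560 = 27.961 N.
Along the incline: F cos 50° − mg sin 50° − μN = ma, so 65.758 − 30.027 − 27.961 = 4 a, giving a = 1.9425 m/s².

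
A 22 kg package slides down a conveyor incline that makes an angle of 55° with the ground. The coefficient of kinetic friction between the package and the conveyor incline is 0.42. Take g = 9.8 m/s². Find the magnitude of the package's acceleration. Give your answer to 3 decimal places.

5.667 m/s²

Resolving the weight along the incline: the component pulling the package down the slope is mg sin 55° = 22 × 9.8 × 0.8192 = 176.620 N, and the normal force is N = mg cos 55° = 22 × 9.8 × 0.5736 = 123.668 N.
Kinetic friction acts up the slope with magnitude f = μN = 0.42 × 123.668 = 51.941 N.
Net force along the incline is 176.620 − 51.941 = 124.679 N, so a = 124.679 / 22 = 5.6672 m/s².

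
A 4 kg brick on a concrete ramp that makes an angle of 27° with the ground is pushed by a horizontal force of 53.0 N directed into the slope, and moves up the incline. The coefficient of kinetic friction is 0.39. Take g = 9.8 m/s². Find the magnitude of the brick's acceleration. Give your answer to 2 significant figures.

The horizontal push has components F cos 27° = 53.0 × 0.8910 = 47.223 N up the incline and F sin 27° = 53.0 × 0.4540 = 24.062 N pressing into the surface.
The normal force is therefore N = mg cos 27° + F sin 27° = 34.927 + 24.062 = 58.989 N, and kinetic friction down the slope is μN = 0.39 × 58.989 = 23.006 N.
Along the incline: F cos 27° − mg sin 27° − μN = ma, so 47.223 − 17.797 − 23.006 = 4 a, giving a = 1.6050 m/s².

1.6 m/s²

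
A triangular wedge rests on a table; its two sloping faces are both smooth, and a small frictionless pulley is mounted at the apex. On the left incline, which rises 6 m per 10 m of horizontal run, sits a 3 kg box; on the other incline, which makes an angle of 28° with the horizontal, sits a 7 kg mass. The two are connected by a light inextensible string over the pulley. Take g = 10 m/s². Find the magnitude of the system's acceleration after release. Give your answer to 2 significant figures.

1.7 m/s²

Resolve each weight along its own incline: the 3 kg mass has component 3 × 10 × sin 30.96° = 15.435 N down its slope, and the 7 kg mass has 7 × 10 × sin 28° = 32.863 N down its slope.
The 7 kg side's 32.863 N exceeds the other side's 15.435 N, so that mass slides down and the 3 kg mass slides up. Taking that direction as positive, Newton's second law for the whole system gives 32.863 − 15.435 = (3 + 7) a, so a = 17.428 / 10 = 1.7428 m/s².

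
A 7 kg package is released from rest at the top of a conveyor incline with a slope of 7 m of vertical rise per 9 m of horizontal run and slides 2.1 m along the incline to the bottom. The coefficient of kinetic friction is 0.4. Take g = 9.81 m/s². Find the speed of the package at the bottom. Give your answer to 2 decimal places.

3.51 m/s

The weight component along the incline is mg sin 37.87° = 42.159 N and the normal force is N = mg cos 37.87° = 54.205 N.
Friction up the slope is f = μN = 0.4 × 54.205 = 21.682 N, so the net downslope force is 42.159 − 21.682 = 20.477 N and a = 20.477 / 7 = 2.9253 m/s².
Starting from rest over a distance of 2.1 m, v² = 2aL = 2 × 2.9253 × 2.1 = 12.2863, so v = 3.5052 m/s.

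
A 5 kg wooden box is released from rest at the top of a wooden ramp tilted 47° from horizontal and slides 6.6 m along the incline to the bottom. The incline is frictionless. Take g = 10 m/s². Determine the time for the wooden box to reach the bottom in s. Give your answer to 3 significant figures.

The weight component along the incline is mg sin 47° = 36.568 N and the normal force is N = mg cos 47° = 34.100 N.
With no friction, a = g sin 47° = 7.3135 m/s².
Starting from rest, L = ½at², so t = √(2L/a) = √(2 × 6.6 / 7.3135) = 1.3435 s.

1.34 s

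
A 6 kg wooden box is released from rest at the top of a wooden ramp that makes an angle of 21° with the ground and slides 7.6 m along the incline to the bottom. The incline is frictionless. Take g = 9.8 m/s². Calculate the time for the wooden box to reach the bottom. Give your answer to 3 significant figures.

The weight component along the incline is mg sin 21° = 21.072 N and the normal force is N = mg cos 21° = 54.895 N.
With no friction, a = g sin 21° = 3.5120 m/s².
Starting from rest, L = ½at², so t = √(2L/a) = √(2 × 7.6 / 3.5120) = 2.0804 s.

2.08 s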